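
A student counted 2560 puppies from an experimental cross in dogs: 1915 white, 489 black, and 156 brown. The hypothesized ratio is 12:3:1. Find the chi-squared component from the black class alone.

0.169

The 12:3:1 ratio has 16 parts, so with N = 2560 the expected counts are:
  white: 2560 × 12/16 = 1920
  black: 2560 × 3/16 = 480
  brown: 2560 × 1/16 = 160
Contribution of black: (489 − 480)² / 480 = 0.1688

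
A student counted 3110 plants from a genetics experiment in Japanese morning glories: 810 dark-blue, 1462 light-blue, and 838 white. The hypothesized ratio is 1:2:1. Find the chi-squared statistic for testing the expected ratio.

Total ratio parts = 4. Expected numbers out of 3110:
  dark-blue: 3110 × 1/4 = 777.5
  light-blue: 3110 × 2/4 = 1555
  white: 3110 × 1/4 = 777.5
χ² = Σ (O − E)² / E
  dark-blue: (810 − 777.5)² / 777.5 = 1.3585
  light-blue: (1462 − 1555)² / 1555 = 5.5621
  white: (838 − 777.5)² / 777.5 = 4.7077
χ² = 1.3585 + 5.5621 + 4.7077 = 11.6283 ≈ 11.628

11.628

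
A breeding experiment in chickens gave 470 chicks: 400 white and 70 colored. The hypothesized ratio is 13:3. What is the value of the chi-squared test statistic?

4.588

The 13:3 ratio has 16 parts, so with N = 470 the expected counts are:
  white: 470 × 13/16 = 381.875
  colored: 470 × 3/16 = 88.125
χ² = Σ (O − E)² / E
  white: (400 − 381.875)² / 381.875 = 0.8603
  colored: (70 − 88.125)² / 88.125 = 3.7278
χ² = 0.8603 + 3.7278 = 4.5881 ≈ 4.588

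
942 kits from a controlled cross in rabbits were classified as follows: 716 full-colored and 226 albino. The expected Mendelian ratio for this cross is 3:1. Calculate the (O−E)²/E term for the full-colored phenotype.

Expected counts for N = 942 under a 3:1 ratio (total parts = 4):
  full-colored: 942 × 3/4 = 706.5
  albino: 942 × 1/4 = 235.5
Contribution of full-colored: (716 − 706.5)² / 706.5 = 0.1277

0.128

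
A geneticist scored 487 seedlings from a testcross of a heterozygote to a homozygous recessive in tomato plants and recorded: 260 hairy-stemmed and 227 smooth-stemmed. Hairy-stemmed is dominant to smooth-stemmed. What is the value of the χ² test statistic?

2.236

A testcross of a heterozygote (Aa × aa) gives a 1:1 phenotypic ratio.
Expected counts for N = 487 under a 1:1 ratio (total parts = 2):
  hairy-stemmed: 487 × 1/2 = 243.5
  smooth-stemmed: 487 × 1/2 = 243.5
χ² = Σ (O − E)² / E
  hairy-stemmed: (260 − 243.5)² / 243.5 = 1.1181
  smooth-stemmed: (227 − 243.5)² / 243.5 = 1.1181
χ² = 1.1181 + 1.1181 = 2.2362 ≈ 2.236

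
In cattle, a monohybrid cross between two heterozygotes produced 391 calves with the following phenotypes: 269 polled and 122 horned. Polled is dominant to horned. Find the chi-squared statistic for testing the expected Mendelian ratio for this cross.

8.021

For a monohybrid cross between heterozygotes with complete dominance, the expected phenotypic ratio is 3:1.
Total ratio parts = 4. Expected numbers out of 391:
  polled: 391 × 3/4 = 293.25
  horned: 391 × 1/4 = 97.75
χ² = Σ (O − E)² / E
  polled: (269 − 293.25)² / 293.25 = 2.0053
  horned: (122 − 97.75)² / 97.75 = 6.0160
χ² = 2.0053 + 6.0160 = 8.0213 ≈ 8.021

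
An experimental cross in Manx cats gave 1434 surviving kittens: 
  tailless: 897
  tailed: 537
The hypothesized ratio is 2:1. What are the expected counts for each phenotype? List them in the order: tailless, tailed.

956, 478

The 2:1 ratio has 3 parts, so with N = 1434 the expected counts are:
  tailless: 1434 × 2/3 = 956
  tailed: 1434 × 1/3 = 478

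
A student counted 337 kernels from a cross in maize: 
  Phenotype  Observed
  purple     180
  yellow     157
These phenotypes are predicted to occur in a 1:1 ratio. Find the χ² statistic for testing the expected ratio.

1.570

Total ratio parts = 2. Expected numbers out of 337:
  purple: 337 × 1/2 = 168.5
  yellow: 337 × 1/2 = 168.5
χ² = Σ (O − E)² / E
  purple: (180 − 168.5)² / 168.5 = 0.7849
  yellow: (157 − 168.5)² / 168.5 = 0.7849
χ² = 0.7849 + 0.7849 = 1.5698 ≈ 1.570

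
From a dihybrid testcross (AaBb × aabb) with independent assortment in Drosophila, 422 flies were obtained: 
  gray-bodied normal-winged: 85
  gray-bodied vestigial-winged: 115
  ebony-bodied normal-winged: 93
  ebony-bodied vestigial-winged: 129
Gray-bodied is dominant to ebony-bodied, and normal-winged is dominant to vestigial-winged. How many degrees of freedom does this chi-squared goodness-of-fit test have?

A dihybrid testcross with independent assortment gives a 1:1:1:1 ratio.
A goodness-of-fit test with 4 phenotype classes has df = 4 − 1 = 3.

3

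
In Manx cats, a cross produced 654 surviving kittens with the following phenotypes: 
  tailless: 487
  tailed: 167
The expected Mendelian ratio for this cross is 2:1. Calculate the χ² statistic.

The 2:1 ratio has 3 parts, so with N = 654 the expected counts are:
  tailless: 654 × 2/3 = 436
  tailed: 654 × 1/3 = 218
χ² = Σ (O − E)² / E
  tailless: (487 − 436)² / 436 = 5.9656
  tailed: (167 − 218)² / 218 = 11.9312
χ² = 5.9656 + 11.9312 = 17.8968 ≈ 17.897

17.897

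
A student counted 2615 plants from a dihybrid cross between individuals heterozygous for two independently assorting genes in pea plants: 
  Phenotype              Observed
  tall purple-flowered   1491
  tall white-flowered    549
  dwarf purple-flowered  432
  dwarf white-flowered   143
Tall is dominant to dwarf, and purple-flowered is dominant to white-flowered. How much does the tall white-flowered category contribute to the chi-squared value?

A dihybrid F₂ with independent assortment and complete dominance at both loci gives a 9:3:3:1 phenotypic ratio.
Total ratio parts = 16. Expected numbers out of 2615:
  tall purple-flowered: 2615 × 9/16 = 1470.9375
  tall white-flowered: 2615 × 3/16 = 490.3125
  dwarf purple-flowered: 2615 × 3/16 = 490.3125
  dwarf white-flowered: 2615 × 1/16 = 163.4375
Contribution of tall white-flowered: (549 − 490.3125)² / 490.3125 = 7.0245

7.025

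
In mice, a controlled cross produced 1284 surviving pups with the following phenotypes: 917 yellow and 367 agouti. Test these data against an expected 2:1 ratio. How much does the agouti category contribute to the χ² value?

Expected counts for N = 1284 under a 2:1 ratio (total parts = 3):
  yellow: 1284 × 2/3 = 856
  agouti: 1284 × 1/3 = 428
Contribution of agouti: (367 − 428)² / 428 = 8.6939

8.694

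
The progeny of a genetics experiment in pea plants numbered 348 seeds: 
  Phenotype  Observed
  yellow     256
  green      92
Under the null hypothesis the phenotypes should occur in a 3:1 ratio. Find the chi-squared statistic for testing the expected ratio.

Under the 3:1 hypothesis (Σ ratio = 4, N = 348):
  yellow: 348 × 3/4 = 261
  green: 348 × 1/4 = 87
χ² = Σ (O − E)² / E
  yellow: (256 − 261)² / 261 = 0.0958
  green: (92 − 87)² / 87 = 0.2874
χ² = 0.0958 + 0.2874 = 0.3832 ≈ 0.383

0.383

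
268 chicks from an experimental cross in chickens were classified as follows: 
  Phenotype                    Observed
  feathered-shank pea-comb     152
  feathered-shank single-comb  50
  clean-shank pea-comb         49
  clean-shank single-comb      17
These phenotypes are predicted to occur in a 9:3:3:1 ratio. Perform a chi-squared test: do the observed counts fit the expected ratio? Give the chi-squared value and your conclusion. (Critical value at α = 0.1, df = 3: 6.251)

0.046; consistent

Expected counts for N = 268 under a 9:3:3:1 ratio (total parts = 16):
  feathered-shank pea-comb: 268 × 9/16 = 150.75
  feathered-shank single-comb: 268 × 3/16 = 50.25
  clean-shank pea-comb: 268 × 3/16 = 50.25
  clean-shank single-comb: 268 × 1/16 = 16.75
χ² = Σ (O − E)² / E
  feathered-shank pea-comb: (152 − 150.75)² / 150.75 = 0.0104
  feathered-shank single-comb: (50 − 50.25)² / 50.25 = 0.0012
  clean-shank pea-comb: (49 − 50.25)² / 50.25 = 0.0311
  clean-shank single-comb: (17 − 16.75)² / 16.75 = 0.0037
χ² = 0.0104 + 0.0012 + 0.0311 + 0.0037 = 0.0464 ≈ 0.046
Degrees of freedom = 4 − 1 = 3; critical value at α = 0.1 is 6.251.
Since 0.046 < 6.251, we fail to reject the null hypothesis — the data are consistent with the 9:3:3:1 ratio.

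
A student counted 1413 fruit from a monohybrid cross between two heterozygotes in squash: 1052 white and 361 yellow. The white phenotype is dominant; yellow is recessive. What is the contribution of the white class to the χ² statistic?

For a monohybrid cross between heterozygotes with complete dominance, the expected phenotypic ratio is 3:1.
Under the 3:1 hypothesis (Σ ratio = 4, N = 1413):
  white: 1413 × 3/4 = 1059.75
  yellow: 1413 × 1/4 = 353.25
Contribution of white: (1052 − 1059.75)² / 1059.75 = 0.0567

0.057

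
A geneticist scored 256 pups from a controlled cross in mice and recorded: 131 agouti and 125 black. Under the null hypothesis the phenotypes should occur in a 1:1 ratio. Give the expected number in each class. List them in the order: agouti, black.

128, 128

Total ratio parts = 2. Expected numbers out of 256:
  agouti: 256 × 1/2 = 128
  black: 256 × 1/2 = 128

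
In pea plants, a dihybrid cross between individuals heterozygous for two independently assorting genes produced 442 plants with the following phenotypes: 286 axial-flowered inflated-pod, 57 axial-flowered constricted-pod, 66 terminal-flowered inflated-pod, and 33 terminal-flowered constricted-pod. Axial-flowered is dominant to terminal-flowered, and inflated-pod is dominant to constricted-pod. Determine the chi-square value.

A dihybrid F₂ with independent assortment and complete dominance at both loci gives a 9:3:3:1 phenotypic ratio.
The 9:3:3:1 ratio has 16 parts, so with N = 442 the expected counts are:
  axial-flowered inflated-pod: 442 × 9/16 = 248.625
  axial-flowered constricted-pod: 442 × 3/16 = 82.875
  terminal-flowered inflated-pod: 442 × 3/16 = 82.875
  terminal-flowered constricted-pod: 442 × 1/16 = 27.625
χ² = Σ (O − E)² / E
  axial-flowered inflated-pod: (286 − 248.625)² / 248.625 = 5.6185
  axial-flowered constricted-pod: (57 − 82.875)² / 82.875 = 8.0786
  terminal-flowered inflated-pod: (66 − 82.875)² / 82.875 = 3.4361
  terminal-flowered constricted-pod: (33 − 27.625)² / 27.625 = 1.0458
χ² = 5.6185 + 8.0786 + 3.4361 + 1.0458 = 18.179

18.179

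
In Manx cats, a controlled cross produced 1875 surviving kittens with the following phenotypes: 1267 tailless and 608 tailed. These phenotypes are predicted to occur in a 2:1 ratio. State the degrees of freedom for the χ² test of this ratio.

1

A goodness-of-fit test with 2 phenotype classes has df = 2 − 1 = 1.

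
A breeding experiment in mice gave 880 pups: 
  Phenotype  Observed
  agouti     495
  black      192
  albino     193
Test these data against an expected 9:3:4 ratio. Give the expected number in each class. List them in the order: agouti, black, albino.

Under the 9:3:4 hypothesis (Σ ratio = 16, N = 880):
  agouti: 880 × 9/16 = 495
  black: 880 × 3/16 = 165
  albino: 880 × 4/16 = 220

495, 165, 220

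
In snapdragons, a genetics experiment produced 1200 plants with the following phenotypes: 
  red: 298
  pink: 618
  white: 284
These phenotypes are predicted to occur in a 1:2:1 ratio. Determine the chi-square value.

1.407

The 1:2:1 ratio has 4 parts, so with N = 1200 the expected counts are:
  red: 1200 × 1/4 = 300
  pink: 1200 × 2/4 = 600
  white: 1200 × 1/4 = 300
χ² = Σ (O − E)² / E
  red: (298 − 300)² / 300 = 0.0133
  pink: (618 − 600)² / 600 = 0.5400
  white: (284 − 300)² / 300 = 0.8533
χ² = 0.0133 + 0.5400 + 0.8533 = 1.4066 ≈ 1.407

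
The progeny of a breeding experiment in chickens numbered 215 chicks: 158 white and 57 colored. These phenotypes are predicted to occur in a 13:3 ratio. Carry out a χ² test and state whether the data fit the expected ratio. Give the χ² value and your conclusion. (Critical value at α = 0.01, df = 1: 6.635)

8.502; not consistent

Total ratio parts = 16. Expected numbers out of 215:
  white: 215 × 13/16 = 174.6875
  colored: 215 × 3/16 = 40.3125
χ² = Σ (O − E)² / E
  white: (158 − 174.6875)² / 174.6875 = 1.5941
  colored: (57 − 40.3125)² / 40.3125 = 6.9078
χ² = 1.5941 + 6.9078 = 8.5019 ≈ 8.502
Degrees of freedom = 2 − 1 = 1; critical value at α = 0.01 is 6.635.
Since 8.502 > 6.635, we reject the null hypothesis — the data do not fit the 13:3 ratio.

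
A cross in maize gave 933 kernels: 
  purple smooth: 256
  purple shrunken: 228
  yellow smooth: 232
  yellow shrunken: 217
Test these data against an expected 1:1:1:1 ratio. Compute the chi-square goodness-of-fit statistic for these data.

Total ratio parts = 4. Expected numbers out of 933:
  purple smooth: 933 × 1/4 = 233.25
  purple shrunken: 933 × 1/4 = 233.25
  yellow smooth: 933 × 1/4 = 233.25
  yellow shrunken: 933 × 1/4 = 233.25
χ² = Σ (O − E)² / E
  purple smooth: (256 − 233.25)² / 233.25 = 2.2189
  purple shrunken: (228 − 233.25)² / 233.25 = 0.1182
  yellow smooth: (232 − 233.25)² / 233.25 = 0.0067
  yellow shrunken: (217 − 233.25)² / 233.25 = 1.1321
χ² = 2.2189 + 0.1182 + 0.0067 + 1.1321 = 3.4759 ≈ 3.476

3.476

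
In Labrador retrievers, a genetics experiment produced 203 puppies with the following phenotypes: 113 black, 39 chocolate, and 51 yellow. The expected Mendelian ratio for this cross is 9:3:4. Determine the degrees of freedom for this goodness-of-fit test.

A goodness-of-fit test with 3 phenotype classes has df = 3 − 1 = 2.

2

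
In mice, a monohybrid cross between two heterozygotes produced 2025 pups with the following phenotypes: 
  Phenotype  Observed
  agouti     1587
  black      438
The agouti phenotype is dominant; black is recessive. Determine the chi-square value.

12.268

For a monohybrid cross between heterozygotes with complete dominance, the expected phenotypic ratio is 3:1.
Under the 3:1 hypothesis (Σ ratio = 4, N = 2025):
  agouti: 2025 × 3/4 = 1518.75
  black: 2025 × 1/4 = 506.25
χ² = Σ (O − E)² / E
  agouti: (1587 − 1518.75)² / 1518.75 = 3.0670
  black: (438 − 506.25)² / 506.25 = 9.2011
χ² = 3.0670 + 9.2011 = 12.2681 ≈ 12.268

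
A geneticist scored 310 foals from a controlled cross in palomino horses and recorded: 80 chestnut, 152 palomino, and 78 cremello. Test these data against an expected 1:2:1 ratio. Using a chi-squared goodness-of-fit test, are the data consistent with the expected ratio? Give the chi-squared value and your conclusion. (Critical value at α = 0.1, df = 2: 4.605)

Under the 1:2:1 hypothesis (Σ ratio = 4, N = 310):
  chestnut: 310 × 1/4 = 77.5
  palomino: 310 × 2/4 = 155
  cremello: 310 × 1/4 = 77.5
χ² = Σ (O − E)² / E
  chestnut: (80 − 77.5)² / 77.5 = 0.0806
  palomino: (152 − 155)² / 155 = 0.0581
  cremello: (78 − 77.5)² / 77.5 = 0.0032
χ² = 0.0806 + 0.0581 + 0.0032 = 0.1419 ≈ 0.142
Degrees of freedom = 3 − 1 = 2; critical value at α = 0.1 is 4.605.
Since 0.142 < 4.605, we fail to reject the null hypothesis — the data are consistent with the 1:2:1 ratio.

0.142; consistent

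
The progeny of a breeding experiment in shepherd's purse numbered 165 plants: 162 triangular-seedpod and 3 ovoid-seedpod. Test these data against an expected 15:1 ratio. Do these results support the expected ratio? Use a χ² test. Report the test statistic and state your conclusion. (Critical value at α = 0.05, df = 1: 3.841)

5.531; not consistent

Expected counts for N = 165 under a 15:1 ratio (total parts = 16):
  triangular-seedpod: 165 × 15/16 = 154.6875
  ovoid-seedpod: 165 × 1/16 = 10.3125
χ² = Σ (O − E)² / E
  triangular-seedpod: (162 − 154.6875)² / 154.6875 = 0.3457
  ovoid-seedpod: (3 − 10.3125)² / 10.3125 = 5.1852
χ² = 0.3457 + 5.1852 = 5.5309 ≈ 5.531
Degrees of freedom = 2 − 1 = 1; critical value at α = 0.05 is 3.841.
Since 5.531 > 3.841, we reject the null hypothesis — the data do not fit the 15:1 ratio.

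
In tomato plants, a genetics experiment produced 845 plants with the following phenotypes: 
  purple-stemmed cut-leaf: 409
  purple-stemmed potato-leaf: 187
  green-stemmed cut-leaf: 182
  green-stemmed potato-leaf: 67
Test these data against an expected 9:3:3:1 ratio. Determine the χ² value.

21.716

The 9:3:3:1 ratio has 16 parts, so with N = 845 the expected counts are:
  purple-stemmed cut-leaf: 845 × 9/16 = 475.3125
  purple-stemmed potato-leaf: 845 × 3/16 = 158.4375
  green-stemmed cut-leaf: 845 × 3/16 = 158.4375
  green-stemmed potato-leaf: 845 × 1/16 = 52.8125
χ² = Σ (O − E)² / E
  purple-stemmed cut-leaf: (409 − 475.3125)² / 475.3125 = 9.2515
  purple-stemmed potato-leaf: (187 − 158.4375)² / 158.4375 = 5.1491
  green-stemmed cut-leaf: (182 − 158.4375)² / 158.4375 = 3.5042
  green-stemmed potato-leaf: (67 − 52.8125)² / 52.8125 = 3.8113
χ² = 9.2515 + 5.1491 + 3.5042 + 3.8113 = 21.7161 ≈ 21.716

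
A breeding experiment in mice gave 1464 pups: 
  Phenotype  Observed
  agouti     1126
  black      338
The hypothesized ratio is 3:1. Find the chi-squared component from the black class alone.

2.142

Expected counts for N = 1464 under a 3:1 ratio (total parts = 4):
  agouti: 1464 × 3/4 = 1098
  black: 1464 × 1/4 = 366
Contribution of black: (338 − 366)² / 366 = 2.1421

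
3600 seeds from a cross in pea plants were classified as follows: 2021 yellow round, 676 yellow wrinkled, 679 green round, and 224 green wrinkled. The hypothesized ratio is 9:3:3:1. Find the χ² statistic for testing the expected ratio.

0.038

Total ratio parts = 16. Expected numbers out of 3600:
  yellow round: 3600 × 9/16 = 2025
  yellow wrinkled: 3600 × 3/16 = 675
  green round: 3600 × 3/16 = 675
  green wrinkled: 3600 × 1/16 = 225
χ² = Σ (O − E)² / E
  yellow round: (2021 − 2025)² / 2025 = 0.0079
  yellow wrinkled: (676 − 675)² / 675 = 0.0015
  green round: (679 − 675)² / 675 = 0.0237
  green wrinkled: (224 − 225)² / 225 = 0.0044
χ² = 0.0079 + 0.0015 + 0.0237 + 0.0044 = 0.0375 ≈ 0.038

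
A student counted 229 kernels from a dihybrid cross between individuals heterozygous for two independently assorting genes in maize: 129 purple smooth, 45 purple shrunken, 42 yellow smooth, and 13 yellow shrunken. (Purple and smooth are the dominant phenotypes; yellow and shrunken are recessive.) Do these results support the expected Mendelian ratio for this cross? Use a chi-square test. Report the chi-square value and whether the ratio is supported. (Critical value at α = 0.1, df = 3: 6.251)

A dihybrid F₂ with independent assortment and complete dominance at both loci gives a 9:3:3:1 phenotypic ratio.
The 9:3:3:1 ratio has 16 parts, so with N = 229 the expected counts are:
  purple smooth: 229 × 9/16 = 128.8125
  purple shrunken: 229 × 3/16 = 42.9375
  yellow smooth: 229 × 3/16 = 42.9375
  yellow shrunken: 229 × 1/16 = 14.3125
χ² = Σ (O − E)² / E
  purple smooth: (129 − 128.8125)² / 128.8125 = 0.0003
  purple shrunken: (45 − 42.9375)² / 42.9375 = 0.0991
  yellow smooth: (42 − 42.9375)² / 42.9375 = 0.0205
  yellow shrunken: (13 − 14.3125)² / 14.3125 = 0.1204
χ² = 0.0003 + 0.0991 + 0.0205 + 0.1204 = 0.2403 ≈ 0.240
Degrees of freedom = 4 − 1 = 3; critical value at α = 0.1 is 6.251.
Since 0.240 < 6.251, we fail to reject the null hypothesis — the data are consistent with the 9:3:3:1 ratio.

0.240; consistent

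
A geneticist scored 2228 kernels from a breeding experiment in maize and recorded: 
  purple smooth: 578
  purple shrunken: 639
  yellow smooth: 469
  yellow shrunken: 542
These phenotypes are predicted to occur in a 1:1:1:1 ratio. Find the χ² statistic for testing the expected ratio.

Expected counts for N = 2228 under a 1:1:1:1 ratio (total parts = 4):
  purple smooth: 2228 × 1/4 = 557
  purple shrunken: 2228 × 1/4 = 557
  yellow smooth: 2228 × 1/4 = 557
  yellow shrunken: 2228 × 1/4 = 557
χ² = Σ (O − E)² / E
  purple smooth: (578 − 557)² / 557 = 0.7917
  purple shrunken: (639 − 557)² / 557 = 12.0718
  yellow smooth: (469 − 557)² / 557 = 13.9031
  yellow shrunken: (542 − 557)² / 557 = 0.4039
χ² = 0.7917 + 12.0718 + 13.9031 + 0.4039 = 27.1705 ≈ 27.171

27.171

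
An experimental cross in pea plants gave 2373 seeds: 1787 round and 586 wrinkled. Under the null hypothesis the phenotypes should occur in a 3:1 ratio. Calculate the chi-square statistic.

0.118

The 3:1 ratio has 4 parts, so with N = 2373 the expected counts are:
  round: 2373 × 3/4 = 1779.75
  wrinkled: 2373 × 1/4 = 593.25
χ² = Σ (O − E)² / E
  round: (1787 − 1779.75)² / 1779.75 = 0.0295
  wrinkled: (586 − 593.25)² / 593.25 = 0.0886
χ² = 0.0295 + 0.0886 = 0.1181 ≈ 0.118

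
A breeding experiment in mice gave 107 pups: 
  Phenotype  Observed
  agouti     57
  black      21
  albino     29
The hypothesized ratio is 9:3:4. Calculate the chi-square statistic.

Expected counts for N = 107 under a 9:3:4 ratio (total parts = 16):
  agouti: 107 × 9/16 = 60.1875
  black: 107 × 3/16 = 20.0625
  albino: 107 × 4/16 = 26.75
χ² = Σ (O − E)² / E
  agouti: (57 − 60.1875)² / 60.1875 = 0.1688
  black: (21 − 20.0625)² / 20.0625 = 0.0438
  albino: (29 − 26.75)² / 26.75 = 0.1893
χ² = 0.1688 + 0.0438 + 0.1893 = 0.4019 ≈ 0.402

0.402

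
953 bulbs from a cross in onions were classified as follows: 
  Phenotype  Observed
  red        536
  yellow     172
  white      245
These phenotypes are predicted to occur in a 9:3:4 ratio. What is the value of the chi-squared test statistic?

Expected counts for N = 953 under a 9:3:4 ratio (total parts = 16):
  red: 953 × 9/16 = 536.0625
  yellow: 953 × 3/16 = 178.6875
  white: 953 × 4/16 = 238.25
χ² = Σ (O − E)² / E
  red: (536 − 536.0625)² / 536.0625 = 0.0000
  yellow: (172 − 178.6875)² / 178.6875 = 0.2503
  white: (245 − 238.25)² / 238.25 = 0.1912
χ² = 0.0000 + 0.2503 + 0.1912 = 0.4415 ≈ 0.442

0.442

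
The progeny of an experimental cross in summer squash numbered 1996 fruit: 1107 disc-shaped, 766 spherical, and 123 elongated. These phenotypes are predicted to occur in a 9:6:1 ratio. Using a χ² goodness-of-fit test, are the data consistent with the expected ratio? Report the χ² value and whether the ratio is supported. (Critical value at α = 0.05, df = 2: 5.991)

0.655; consistent

The 9:6:1 ratio has 16 parts, so with N = 1996 the expected counts are:
  disc-shaped: 1996 × 9/16 = 1122.75
  spherical: 1996 × 6/16 = 748.5
  elongated: 1996 × 1/16 = 124.75
χ² = Σ (O − E)² / E
  disc-shaped: (1107 − 1122.75)² / 1122.75 = 0.2209
  spherical: (766 − 748.5)² / 748.5 = 0.4092
  elongated: (123 − 124.75)² / 124.75 = 0.0245
χ² = 0.2209 + 0.4092 + 0.0245 = 0.6546 ≈ 0.655
Degrees of freedom = 3 − 1 = 2; critical value at α = 0.05 is 5.991.
Since 0.655 < 5.991, we fail to reject the null hypothesis — the data are consistent with the 9:6:1 ratio.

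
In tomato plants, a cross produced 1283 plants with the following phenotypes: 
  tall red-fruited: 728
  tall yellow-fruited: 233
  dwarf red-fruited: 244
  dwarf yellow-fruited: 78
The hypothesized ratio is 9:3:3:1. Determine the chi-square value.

Under the 9:3:3:1 hypothesis (Σ ratio = 16, N = 1283):
  tall red-fruited: 1283 × 9/16 = 721.6875
  tall yellow-fruited: 1283 × 3/16 = 240.5625
  dwarf red-fruited: 1283 × 3/16 = 240.5625
  dwarf yellow-fruited: 1283 × 1/16 = 80.1875
χ² = Σ (O − E)² / E
  tall red-fruited: (728 − 721.6875)² / 721.6875 = 0.0552
  tall yellow-fruited: (233 − 240.5625)² / 240.5625 = 0.2377
  dwarf red-fruited: (244 − 240.5625)² / 240.5625 = 0.0491
  dwarf yellow-fruited: (78 − 80.1875)² / 80.1875 = 0.0597
χ² = 0.0552 + 0.2377 + 0.0491 + 0.0597 = 0.4017 ≈ 0.402

0.402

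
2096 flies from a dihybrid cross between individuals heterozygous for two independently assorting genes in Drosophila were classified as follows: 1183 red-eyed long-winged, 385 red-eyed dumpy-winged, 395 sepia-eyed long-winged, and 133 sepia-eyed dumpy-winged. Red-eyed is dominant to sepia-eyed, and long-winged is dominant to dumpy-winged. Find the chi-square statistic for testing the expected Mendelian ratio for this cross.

A dihybrid F₂ with independent assortment and complete dominance at both loci gives a 9:3:3:1 phenotypic ratio.
Expected counts for N = 2096 under a 9:3:3:1 ratio (total parts = 16):
  red-eyed long-winged: 2096 × 9/16 = 1179
  red-eyed dumpy-winged: 2096 × 3/16 = 393
  sepia-eyed long-winged: 2096 × 3/16 = 393
  sepia-eyed dumpy-winged: 2096 × 1/16 = 131
χ² = Σ (O − E)² / E
  red-eyed long-winged: (1183 − 1179)² / 1179 = 0.0136
  red-eyed dumpy-winged: (385 − 393)² / 393 = 0.1628
  sepia-eyed long-winged: (395 − 393)² / 393 = 0.0102
  sepia-eyed dumpy-winged: (133 − 131)² / 131 = 0.0305
χ² = 0.0136 + 0.1628 + 0.0102 + 0.0305 = 0.2171 ≈ 0.217

0.217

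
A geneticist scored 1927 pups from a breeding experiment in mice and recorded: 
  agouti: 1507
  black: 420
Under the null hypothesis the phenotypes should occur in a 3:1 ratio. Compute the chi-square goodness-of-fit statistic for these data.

10.553

Under the 3:1 hypothesis (Σ ratio = 4, N = 1927):
  agouti: 1927 × 3/4 = 1445.25
  black: 1927 × 1/4 = 481.75
χ² = Σ (O − E)² / E
  agouti: (1507 − 1445.25)² / 1445.25 = 2.6383
  black: (420 − 481.75)² / 481.75 = 7.9150
χ² = 2.6383 + 7.9150 = 10.5533 ≈ 10.553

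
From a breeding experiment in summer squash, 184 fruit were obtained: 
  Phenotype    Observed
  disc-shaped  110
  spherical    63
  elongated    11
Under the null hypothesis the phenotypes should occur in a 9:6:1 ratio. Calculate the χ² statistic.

0.952

Expected counts for N = 184 under a 9:6:1 ratio (total parts = 16):
  disc-shaped: 184 × 9/16 = 103.5
  spherical: 184 × 6/16 = 69
  elongated: 184 × 1/16 = 11.5
χ² = Σ (O − E)² / E
  disc-shaped: (110 − 103.5)² / 103.5 = 0.4082
  spherical: (63 − 69)² / 69 = 0.5217
  elongated: (11 − 11.5)² / 11.5 = 0.0217
χ² = 0.4082 + 0.5217 + 0.0217 = 0.9516 ≈ 0.952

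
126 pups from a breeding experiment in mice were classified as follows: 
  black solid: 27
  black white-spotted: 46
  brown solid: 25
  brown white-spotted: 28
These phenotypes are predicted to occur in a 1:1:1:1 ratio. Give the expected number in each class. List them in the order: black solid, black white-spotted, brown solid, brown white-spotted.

Total ratio parts = 4. Expected numbers out of 126:
  black solid: 126 × 1/4 = 31.5
  black white-spotted: 126 × 1/4 = 31.5
  brown solid: 126 × 1/4 = 31.5
  brown white-spotted: 126 × 1/4 = 31.5

31.5, 31.5, 31.5, 31.5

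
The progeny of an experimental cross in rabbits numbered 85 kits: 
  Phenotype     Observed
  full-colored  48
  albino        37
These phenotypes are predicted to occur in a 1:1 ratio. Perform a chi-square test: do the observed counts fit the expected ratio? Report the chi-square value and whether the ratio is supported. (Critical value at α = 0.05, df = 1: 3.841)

1.424; consistent

Under the 1:1 hypothesis (Σ ratio = 2, N = 85):
  full-colored: 85 × 1/2 = 42.5
  albino: 85 × 1/2 = 42.5
χ² = Σ (O − E)² / E
  full-colored: (48 − 42.5)² / 42.5 = 0.7118
  albino: (37 − 42.5)² / 42.5 = 0.7118
χ² = 0.7118 + 0.7118 = 1.4236 ≈ 1.424
Degrees of freedom = 2 − 1 = 1; critical value at α = 0.05 is 3.841.
Since 1.424 < 3.841, we fail to reject the null hypothesis — the data are consistent with the 1:1 ratio.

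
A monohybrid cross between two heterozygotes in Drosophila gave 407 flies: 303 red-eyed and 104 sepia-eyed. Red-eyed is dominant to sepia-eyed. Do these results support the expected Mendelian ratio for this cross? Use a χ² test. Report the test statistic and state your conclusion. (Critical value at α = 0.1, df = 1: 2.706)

For a monohybrid cross between heterozygotes with complete dominance, the expected phenotypic ratio is 3:1.
The 3:1 ratio has 4 parts, so with N = 407 the expected counts are:
  red-eyed: 407 × 3/4 = 305.25
  sepia-eyed: 407 × 1/4 = 101.75
χ² = Σ (O − E)² / E
  red-eyed: (303 − 305.25)² / 305.25 = 0.0166
  sepia-eyed: (104 − 101.75)² / 101.75 = 0.0498
χ² = 0.0166 + 0.0498 = 0.0664 ≈ 0.066
Degrees of freedom = 2 − 1 = 1; critical value at α = 0.1 is 2.706.
Since 0.066 < 2.706, we fail to reject the null hypothesis — the data are consistent with the 3:1 ratio.

0.066; consistent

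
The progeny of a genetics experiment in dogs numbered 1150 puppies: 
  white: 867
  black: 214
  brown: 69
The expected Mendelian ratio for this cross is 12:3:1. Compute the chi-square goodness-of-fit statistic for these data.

0.151

Expected counts for N = 1150 under a 12:3:1 ratio (total parts = 16):
  white: 1150 × 12/16 = 862.5
  black: 1150 × 3/16 = 215.625
  brown: 1150 × 1/16 = 71.875
χ² = Σ (O − E)² / E
  white: (867 − 862.5)² / 862.5 = 0.0235
  black: (214 − 215.625)² / 215.625 = 0.0122
  brown: (69 − 71.875)² / 71.875 = 0.1150
χ² = 0.0235 + 0.0122 + 0.1150 = 0.1507 ≈ 0.151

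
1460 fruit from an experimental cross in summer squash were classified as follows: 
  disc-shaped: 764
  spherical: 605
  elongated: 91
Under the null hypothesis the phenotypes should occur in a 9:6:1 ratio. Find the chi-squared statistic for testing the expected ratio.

10.030

Expected counts for N = 1460 under a 9:6:1 ratio (total parts = 16):
  disc-shaped: 1460 × 9/16 = 821.25
  spherical: 1460 × 6/16 = 547.5
  elongated: 1460 × 1/16 = 91.25
χ² = Σ (O − E)² / E
  disc-shaped: (764 − 821.25)² / 821.25 = 3.9909
  spherical: (605 − 547.5)² / 547.5 = 6.0388
  elongated: (91 − 91.25)² / 91.25 = 0.0007
χ² = 3.9909 + 6.0388 + 0.0007 = 10.0304 ≈ 10.030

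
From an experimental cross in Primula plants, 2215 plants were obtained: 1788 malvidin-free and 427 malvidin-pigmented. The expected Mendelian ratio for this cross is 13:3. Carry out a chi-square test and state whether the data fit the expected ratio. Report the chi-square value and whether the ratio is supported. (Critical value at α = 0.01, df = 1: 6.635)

0.405; consistent

The 13:3 ratio has 16 parts, so with N = 2215 the expected counts are:
  malvidin-free: 2215 × 13/16 = 1799.6875
  malvidin-pigmented: 2215 × 3/16 = 415.3125
χ² = Σ (O − E)² / E
  malvidin-free: (1788 − 1799.6875)² / 1799.6875 = 0.0759
  malvidin-pigmented: (427 − 415.3125)² / 415.3125 = 0.3289
χ² = 0.0759 + 0.3289 = 0.4048 ≈ 0.405
Degrees of freedom = 2 − 1 = 1; critical value at α = 0.01 is 6.635.
Since 0.405 < 6.635, we fail to reject the null hypothesis — the data are consistent with the 13:3 ratio.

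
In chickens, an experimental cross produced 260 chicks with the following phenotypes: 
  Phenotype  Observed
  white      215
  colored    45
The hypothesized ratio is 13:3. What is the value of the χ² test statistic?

Expected counts for N = 260 under a 13:3 ratio (total parts = 16):
  white: 260 × 13/16 = 211.25
  colored: 260 × 3/16 = 48.75
χ² = Σ (O − E)² / E
  white: (215 − 211.25)² / 211.25 = 0.0666
  colored: (45 − 48.75)² / 48.75 = 0.2885
χ² = 0.0666 + 0.2885 = 0.3551 ≈ 0.355

0.355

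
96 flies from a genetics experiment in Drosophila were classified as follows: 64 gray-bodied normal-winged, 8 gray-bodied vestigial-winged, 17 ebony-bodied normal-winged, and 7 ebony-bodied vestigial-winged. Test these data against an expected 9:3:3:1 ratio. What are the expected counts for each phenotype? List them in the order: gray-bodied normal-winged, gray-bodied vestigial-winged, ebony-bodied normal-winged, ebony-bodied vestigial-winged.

Expected counts for N = 96 under a 9:3:3:1 ratio (total parts = 16):
  gray-bodied normal-winged: 96 × 9/16 = 54
  gray-bodied vestigial-winged: 96 × 3/16 = 18
  ebony-bodied normal-winged: 96 × 3/16 = 18
  ebony-bodied vestigial-winged: 96 × 1/16 = 6

54, 18, 18, 6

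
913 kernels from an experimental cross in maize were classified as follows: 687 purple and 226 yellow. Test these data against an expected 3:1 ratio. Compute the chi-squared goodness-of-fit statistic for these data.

The 3:1 ratio has 4 parts, so with N = 913 the expected counts are:
  purple: 913 × 3/4 = 684.75
  yellow: 913 × 1/4 = 228.25
χ² = Σ (O − E)² / E
  purple: (687 − 684.75)² / 684.75 = 0.0074
  yellow: (226 − 228.25)² / 228.25 = 0.0222
χ² = 0.0074 + 0.0222 = 0.0296 ≈ 0.030

0.030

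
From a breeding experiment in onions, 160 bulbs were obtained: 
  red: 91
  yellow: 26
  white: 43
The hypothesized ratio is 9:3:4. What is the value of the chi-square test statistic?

0.769

Total ratio parts = 16. Expected numbers out of 160:
  red: 160 × 9/16 = 90
  yellow: 160 × 3/16 = 30
  white: 160 × 4/16 = 40
χ² = Σ (O − E)² / E
  red: (91 − 90)² / 90 = 0.0111
  yellow: (26 − 30)² / 30 = 0.5333
  white: (43 − 40)² / 40 = 0.2250
χ² = 0.0111 + 0.5333 + 0.2250 = 0.7694 ≈ 0.769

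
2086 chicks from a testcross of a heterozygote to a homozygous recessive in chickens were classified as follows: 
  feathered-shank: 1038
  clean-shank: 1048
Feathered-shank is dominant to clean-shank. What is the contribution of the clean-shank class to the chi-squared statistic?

0.024

A testcross of a heterozygote (Aa × aa) gives a 1:1 phenotypic ratio.
Expected counts for N = 2086 under a 1:1 ratio (total parts = 2):
  feathered-shank: 2086 × 1/2 = 1043
  clean-shank: 2086 × 1/2 = 1043
Contribution of clean-shank: (1048 − 1043)² / 1043 = 0.0240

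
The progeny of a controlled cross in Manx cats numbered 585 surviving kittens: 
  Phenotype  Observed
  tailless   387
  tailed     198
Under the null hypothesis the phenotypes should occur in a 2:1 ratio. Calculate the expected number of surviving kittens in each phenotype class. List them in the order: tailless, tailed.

The 2:1 ratio has 3 parts, so with N = 585 the expected counts are:
  tailless: 585 × 2/3 = 390
  tailed: 585 × 1/3 = 195

390, 195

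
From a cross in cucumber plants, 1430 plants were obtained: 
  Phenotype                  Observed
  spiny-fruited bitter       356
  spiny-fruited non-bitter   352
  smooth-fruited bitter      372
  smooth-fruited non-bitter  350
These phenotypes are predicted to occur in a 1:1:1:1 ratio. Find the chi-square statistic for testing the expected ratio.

Expected counts for N = 1430 under a 1:1:1:1 ratio (total parts = 4):
  spiny-fruited bitter: 1430 × 1/4 = 357.5
  spiny-fruited non-bitter: 1430 × 1/4 = 357.5
  smooth-fruited bitter: 1430 × 1/4 = 357.5
  smooth-fruited non-bitter: 1430 × 1/4 = 357.5
χ² = Σ (O − E)² / E
  spiny-fruited bitter: (356 − 357.5)² / 357.5 = 0.0063
  spiny-fruited non-bitter: (352 − 357.5)² / 357.5 = 0.0846
  smooth-fruited bitter: (372 − 357.5)² / 357.5 = 0.5881
  smooth-fruited non-bitter: (350 − 357.5)² / 357.5 = 0.1573
χ² = 0.0063 + 0.0846 + 0.5881 + 0.1573 = 0.8363 ≈ 0.836

0.836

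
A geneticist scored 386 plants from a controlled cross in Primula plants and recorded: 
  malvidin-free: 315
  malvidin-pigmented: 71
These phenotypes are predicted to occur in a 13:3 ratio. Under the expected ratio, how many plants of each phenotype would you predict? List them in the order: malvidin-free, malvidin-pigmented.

Expected counts for N = 386 under a 13:3 ratio (total parts = 16):
  malvidin-free: 386 × 13/16 = 313.625
  malvidin-pigmented: 386 × 3/16 = 72.375

313.625, 72.375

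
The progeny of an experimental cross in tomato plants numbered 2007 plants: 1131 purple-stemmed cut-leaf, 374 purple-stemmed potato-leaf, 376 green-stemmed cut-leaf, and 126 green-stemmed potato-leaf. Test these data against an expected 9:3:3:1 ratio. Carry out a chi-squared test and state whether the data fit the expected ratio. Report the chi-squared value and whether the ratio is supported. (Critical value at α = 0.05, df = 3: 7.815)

The 9:3:3:1 ratio has 16 parts, so with N = 2007 the expected counts are:
  purple-stemmed cut-leaf: 2007 × 9/16 = 1128.9375
  purple-stemmed potato-leaf: 2007 × 3/16 = 376.3125
  green-stemmed cut-leaf: 2007 × 3/16 = 376.3125
  green-stemmed potato-leaf: 2007 × 1/16 = 125.4375
χ² = Σ (O − E)² / E
  purple-stemmed cut-leaf: (1131 − 1128.9375)² / 1128.9375 = 0.0038
  purple-stemmed potato-leaf: (374 − 376.3125)² / 376.3125 = 0.0142
  green-stemmed cut-leaf: (376 − 376.3125)² / 376.3125 = 0.0003
  green-stemmed potato-leaf: (126 − 125.4375)² / 125.4375 = 0.0025
χ² = 0.0038 + 0.0142 + 0.0003 + 0.0025 = 0.0208 ≈ 0.021
Degrees of freedom = 4 − 1 = 3; critical value at α = 0.05 is 7.815.
Since 0.021 < 7.815, we fail to reject the null hypothesis — the data are consistent with the 9:3:3:1 ratio.

0.021; consistent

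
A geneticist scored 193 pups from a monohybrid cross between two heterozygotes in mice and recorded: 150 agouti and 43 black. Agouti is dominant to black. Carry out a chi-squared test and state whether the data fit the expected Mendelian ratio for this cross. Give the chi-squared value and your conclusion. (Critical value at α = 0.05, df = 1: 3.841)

0.762; consistent

For a monohybrid cross between heterozygotes with complete dominance, the expected phenotypic ratio is 3:1.
Expected counts for N = 193 under a 3:1 ratio (total parts = 4):
  agouti: 193 × 3/4 = 144.75
  black: 193 × 1/4 = 48.25
χ² = Σ (O − E)² / E
  agouti: (150 − 144.75)² / 144.75 = 0.1904
  black: (43 − 48.25)² / 48.25 = 0.5712
χ² = 0.1904 + 0.5712 = 0.7616 ≈ 0.762
Degrees of freedom = 2 − 1 = 1; critical value at α = 0.05 is 3.841.
Since 0.762 < 3.841, we fail to reject the null hypothesis — the data are consistent with the 3:1 ratio.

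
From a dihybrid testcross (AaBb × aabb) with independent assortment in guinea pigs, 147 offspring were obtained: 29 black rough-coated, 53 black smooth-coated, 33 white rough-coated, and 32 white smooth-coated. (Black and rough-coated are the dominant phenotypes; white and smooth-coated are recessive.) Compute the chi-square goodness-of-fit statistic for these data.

A dihybrid testcross with independent assortment gives a 1:1:1:1 ratio.
Total ratio parts = 4. Expected numbers out of 147:
  black rough-coated: 147 × 1/4 = 36.75
  black smooth-coated: 147 × 1/4 = 36.75
  white rough-coated: 147 × 1/4 = 36.75
  white smooth-coated: 147 × 1/4 = 36.75
χ² = Σ (O − E)² / E
  black rough-coated: (29 − 36.75)² / 36.75 = 1.6344
  black smooth-coated: (53 − 36.75)² / 36.75 = 7.1854
  white rough-coated: (33 − 36.75)² / 36.75 = 0.3827
  white smooth-coated: (32 − 36.75)² / 36.75 = 0.6139
χ² = 1.6344 + 7.1854 + 0.3827 + 0.6139 = 9.8164 ≈ 9.816

9.816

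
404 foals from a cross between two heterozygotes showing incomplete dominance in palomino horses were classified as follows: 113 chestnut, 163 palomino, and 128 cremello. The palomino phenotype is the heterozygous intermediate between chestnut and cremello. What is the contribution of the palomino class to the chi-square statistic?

7.530

With incomplete dominance, a heterozygote × heterozygote cross gives a 1:2:1 phenotypic ratio.
Total ratio parts = 4. Expected numbers out of 404:
  chestnut: 404 × 1/4 = 101
  palomino: 404 × 2/4 = 202
  cremello: 404 × 1/4 = 101
Contribution of palomino: (163 − 202)² / 202 = 7.5297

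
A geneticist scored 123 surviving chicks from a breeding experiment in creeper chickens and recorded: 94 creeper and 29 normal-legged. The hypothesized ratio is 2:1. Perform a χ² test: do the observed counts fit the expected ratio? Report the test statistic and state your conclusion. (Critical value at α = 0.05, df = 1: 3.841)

The 2:1 ratio has 3 parts, so with N = 123 the expected counts are:
  creeper: 123 × 2/3 = 82
  normal-legged: 123 × 1/3 = 41
χ² = Σ (O − E)² / E
  creeper: (94 − 82)² / 82 = 1.7561
  normal-legged: (29 − 41)² / 41 = 3.5122
χ² = 1.7561 + 3.5122 = 5.2683 ≈ 5.268
Degrees of freedom = 2 − 1 = 1; critical value at α = 0.05 is 3.841.
Since 5.268 > 3.841, we reject the null hypothesis — the data do not fit the 2:1 ratio.

5.268; not consistent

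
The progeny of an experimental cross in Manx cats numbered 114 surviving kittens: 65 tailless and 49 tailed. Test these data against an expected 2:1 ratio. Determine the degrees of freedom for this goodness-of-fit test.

A goodness-of-fit test with 2 phenotype classes has df = 2 − 1 = 1.

1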